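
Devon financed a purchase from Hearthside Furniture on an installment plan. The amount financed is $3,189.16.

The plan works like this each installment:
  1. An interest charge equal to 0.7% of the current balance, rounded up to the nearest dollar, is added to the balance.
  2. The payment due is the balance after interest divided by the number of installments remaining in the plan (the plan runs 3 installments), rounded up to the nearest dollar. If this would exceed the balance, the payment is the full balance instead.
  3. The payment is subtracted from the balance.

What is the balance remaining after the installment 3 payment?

$0.00

Installment 1: opening $3,189.16; interest $23.00 → $3,212.16; payment $1,071.00; balance $2,141.16
Installment 2: opening $2,141.16; interest $15.00 → $2,156.16; payment $1,079.00; balance $1,077.16
Installment 3: opening $1,077.16; interest $8.00 → $1,085.16; payment $1,085.16; balance $0.00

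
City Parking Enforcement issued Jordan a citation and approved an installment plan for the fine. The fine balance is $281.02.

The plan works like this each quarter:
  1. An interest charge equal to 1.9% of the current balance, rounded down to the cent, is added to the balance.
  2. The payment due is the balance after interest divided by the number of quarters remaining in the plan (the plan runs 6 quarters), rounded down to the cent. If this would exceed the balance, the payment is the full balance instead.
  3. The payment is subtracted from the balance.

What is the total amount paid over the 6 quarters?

Quarter 1: opening $281.02; interest $5.33 → $286.35; payment $47.72; balance $238.63
Quarter 2: opening $238.63; interest $4.53 → $243.16; payment $48.63; balance $194.53
Quarter 3: opening $194.53; interest $3.69 → $198.22; payment $49.55; balance $148.67
Quarter 4: opening $148.67; interest $2.82 → $151.49; payment $50.49; balance $101.00
Quarter 5: opening $101.00; interest $1.91 → $102.91; payment $51.45; balance $51.46
Quarter 6: opening $51.46; interest $0.97 → $52.43; payment $52.43; balance $0.00
Total paid: $300.27

$300.27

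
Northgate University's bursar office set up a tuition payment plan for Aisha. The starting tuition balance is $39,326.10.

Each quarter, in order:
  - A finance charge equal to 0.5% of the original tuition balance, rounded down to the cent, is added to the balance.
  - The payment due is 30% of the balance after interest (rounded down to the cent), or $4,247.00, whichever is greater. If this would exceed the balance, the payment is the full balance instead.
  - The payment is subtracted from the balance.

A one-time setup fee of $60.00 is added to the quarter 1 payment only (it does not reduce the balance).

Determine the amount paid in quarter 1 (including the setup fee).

# | Opening | Interest | Payment | Fee | End bal
1 | $39,326.10 | $196.63 | $11,856.81 | $60.00 | $27,665.92

$11,916.81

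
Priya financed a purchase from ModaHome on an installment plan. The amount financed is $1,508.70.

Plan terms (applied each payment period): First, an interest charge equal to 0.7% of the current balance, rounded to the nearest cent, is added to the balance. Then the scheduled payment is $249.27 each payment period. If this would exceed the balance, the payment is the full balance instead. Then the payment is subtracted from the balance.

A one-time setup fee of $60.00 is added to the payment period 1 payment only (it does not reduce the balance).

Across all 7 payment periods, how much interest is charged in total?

$38.43

Payment period 1: opening $1,508.70; interest $10.56 → $1,519.26; payment $249.27 (+ $60.00 fee); balance $1,269.99
Payment period 2: opening $1,269.99; interest $8.89 → $1,278.88; payment $249.27; balance $1,029.61
Payment period 3: opening $1,029.61; interest $7.21 → $1,036.82; payment $249.27; balance $787.55
Payment period 4: opening $787.55; interest $5.51 → $793.06; payment $249.27; balance $543.79
Payment period 5: opening $543.79; interest $3.81 → $547.60; payment $249.27; balance $298.33
Payment period 6: opening $298.33; interest $2.09 → $300.42; payment $249.27; balance $51.15
Payment period 7: opening $51.15; interest $0.36 → $51.51; payment $51.51; balance $0.00
Total interest: $10.56 + $8.89 + $7.21 + $5.51 + $3.81 + $2.09 + $0.36 = $38.43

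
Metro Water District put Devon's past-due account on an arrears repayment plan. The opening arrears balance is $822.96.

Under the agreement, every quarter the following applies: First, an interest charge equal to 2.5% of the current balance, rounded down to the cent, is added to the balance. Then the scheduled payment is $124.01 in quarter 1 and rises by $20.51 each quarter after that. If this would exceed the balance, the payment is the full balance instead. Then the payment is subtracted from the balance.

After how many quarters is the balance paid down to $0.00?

6

Quarter 1: $822.96 +$20.57 interest = $843.53; pay $124.01 → $719.52
Quarter 2: $719.52 +$17.98 interest = $737.50; pay $144.52 → $592.98
Quarter 3: $592.98 +$14.82 interest = $607.80; pay $165.03 → $442.77
Quarter 4: $442.77 +$11.06 interest = $453.83; pay $185.54 → $268.29
Quarter 5: $268.29 +$6.70 interest = $274.99; pay $206.05 → $68.94
Quarter 6: $68.94 +$1.72 interest = $70.66; pay $70.66 → $0.00
Balance reaches $0.00 in quarter 6.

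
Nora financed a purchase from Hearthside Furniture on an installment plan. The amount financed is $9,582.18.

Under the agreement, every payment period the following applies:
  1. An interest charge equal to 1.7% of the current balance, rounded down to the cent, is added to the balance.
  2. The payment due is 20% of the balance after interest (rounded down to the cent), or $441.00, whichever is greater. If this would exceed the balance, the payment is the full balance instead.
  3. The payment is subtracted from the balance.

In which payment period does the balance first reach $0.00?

13

# | Opening | Interest | Payment | End bal
1 | $9,582.18 | $162.89 | $1,949.01 | $7,796.06
2 | $7,796.06 | $132.53 | $1,585.71 | $6,342.88
3 | $6,342.88 | $107.82 | $1,290.14 | $5,160.56
4 | $5,160.56 | $87.72 | $1,049.65 | $4,198.63
5 | $4,198.63 | $71.37 | $854.00 | $3,416.00
6 | $3,416.00 | $58.07 | $694.81 | $2,779.26
7 | $2,779.26 | $47.24 | $565.30 | $2,261.20
8 | $2,261.20 | $38.44 | $459.92 | $1,839.72
9 | $1,839.72 | $31.27 | $441.00 | $1,429.99
10 | $1,429.99 | $24.30 | $441.00 | $1,013.29
11 | $1,013.29 | $17.22 | $441.00 | $589.51
12 | $589.51 | $10.02 | $441.00 | $158.53
13 | $158.53 | $2.69 | $161.22 | $0.00
Balance reaches $0.00 in payment period 13.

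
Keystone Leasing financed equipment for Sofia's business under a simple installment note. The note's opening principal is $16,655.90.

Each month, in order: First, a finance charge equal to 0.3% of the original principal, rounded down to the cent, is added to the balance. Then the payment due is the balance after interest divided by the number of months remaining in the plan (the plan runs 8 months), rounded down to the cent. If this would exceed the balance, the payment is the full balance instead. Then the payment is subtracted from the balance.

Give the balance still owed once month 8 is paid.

$0.00

# | Opening | Interest | Payment | End bal
1 | $16,655.90 | $49.96 | $2,088.23 | $14,617.63
2 | $14,617.63 | $49.96 | $2,095.37 | $12,572.22
3 | $12,572.22 | $49.96 | $2,103.69 | $10,518.49
4 | $10,518.49 | $49.96 | $2,113.69 | $8,454.76
5 | $8,454.76 | $49.96 | $2,126.18 | $6,378.54
6 | $6,378.54 | $49.96 | $2,142.83 | $4,285.67
7 | $4,285.67 | $49.96 | $2,167.81 | $2,167.82
8 | $2,167.82 | $49.96 | $2,217.78 | $0.00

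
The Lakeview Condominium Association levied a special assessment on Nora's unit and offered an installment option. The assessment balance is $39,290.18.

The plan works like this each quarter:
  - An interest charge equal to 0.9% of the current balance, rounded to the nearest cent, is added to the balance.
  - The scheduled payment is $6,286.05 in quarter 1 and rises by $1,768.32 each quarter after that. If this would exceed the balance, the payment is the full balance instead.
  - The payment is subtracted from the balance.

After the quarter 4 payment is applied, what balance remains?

$4,564.42

Quarter 1: opening $39,290.18; interest $353.61 → $39,643.79; payment $6,286.05; balance $33,357.74
Quarter 2: opening $33,357.74; interest $300.22 → $33,657.96; payment $8,054.37; balance $25,603.59
Quarter 3: opening $25,603.59; interest $230.43 → $25,834.02; payment $9,822.69; balance $16,011.33
Quarter 4: opening $16,011.33; interest $144.10 → $16,155.43; payment $11,591.01; balance $4,564.42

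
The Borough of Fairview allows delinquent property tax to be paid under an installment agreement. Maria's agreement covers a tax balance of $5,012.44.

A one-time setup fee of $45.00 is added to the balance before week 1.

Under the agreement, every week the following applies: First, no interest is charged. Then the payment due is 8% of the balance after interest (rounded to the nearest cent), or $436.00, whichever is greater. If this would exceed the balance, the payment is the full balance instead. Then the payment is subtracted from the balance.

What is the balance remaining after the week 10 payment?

Week 1: $5,057.44 − $436.00 → $4,621.44
Week 2: $4,621.44 − $436.00 → $4,185.44
Week 3: $4,185.44 − $436.00 → $3,749.44
Week 4: $3,749.44 − $436.00 → $3,313.44
Week 5: $3,313.44 − $436.00 → $2,877.44
Week 6: $2,877.44 − $436.00 → $2,441.44
Week 7: $2,441.44 − $436.00 → $2,005.44
Week 8: $2,005.44 − $436.00 → $1,569.44
Week 9: $1,569.44 − $436.00 → $1,133.44
Week 10: $1,133.44 − $436.00 → $697.44

$697.44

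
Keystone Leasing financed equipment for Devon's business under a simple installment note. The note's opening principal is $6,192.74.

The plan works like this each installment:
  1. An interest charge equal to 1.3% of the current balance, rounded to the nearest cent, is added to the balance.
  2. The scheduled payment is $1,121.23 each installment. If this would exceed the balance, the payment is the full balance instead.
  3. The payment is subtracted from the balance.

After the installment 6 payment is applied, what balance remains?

$0.00

Installment 1: opening $6,192.74; interest $80.51 → $6,273.25; payment $1,121.23; balance $5,152.02
Installment 2: opening $5,152.02; interest $66.98 → $5,219.00; payment $1,121.23; balance $4,097.77
Installment 3: opening $4,097.77; interest $53.27 → $4,151.04; payment $1,121.23; balance $3,029.81
Installment 4: opening $3,029.81; interest $39.39 → $3,069.20; payment $1,121.23; balance $1,947.97
Installment 5: opening $1,947.97; interest $25.32 → $1,973.29; payment $1,121.23; balance $852.06
Installment 6: opening $852.06; interest $11.08 → $863.14; payment $863.14; balance $0.00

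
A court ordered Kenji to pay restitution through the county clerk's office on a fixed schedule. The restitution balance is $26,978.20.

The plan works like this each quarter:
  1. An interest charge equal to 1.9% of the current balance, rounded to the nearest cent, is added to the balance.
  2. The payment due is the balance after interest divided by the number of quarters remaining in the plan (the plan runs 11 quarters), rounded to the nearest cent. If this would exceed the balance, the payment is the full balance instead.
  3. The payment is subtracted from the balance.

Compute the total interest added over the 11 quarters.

$3,278.89

# | Opening | Interest | Payment | End bal
1 | $26,978.20 | $512.59 | $2,499.16 | $24,991.63
2 | $24,991.63 | $474.84 | $2,546.65 | $22,919.82
3 | $22,919.82 | $435.48 | $2,595.03 | $20,760.27
4 | $20,760.27 | $394.45 | $2,644.34 | $18,510.38
5 | $18,510.38 | $351.70 | $2,694.58 | $16,167.50
6 | $16,167.50 | $307.18 | $2,745.78 | $13,728.90
7 | $13,728.90 | $260.85 | $2,797.95 | $11,191.80
8 | $11,191.80 | $212.64 | $2,851.11 | $8,553.33
9 | $8,553.33 | $162.51 | $2,905.28 | $5,810.56
10 | $5,810.56 | $110.40 | $2,960.48 | $2,960.48
11 | $2,960.48 | $56.25 | $3,016.73 | $0.00
Total interest: $512.59 + $474.84 + $435.48 + $394.45 + $351.70 + $307.18 + $260.85 + $212.64 + $162.51 + $110.40 + $56.25 = $3,278.89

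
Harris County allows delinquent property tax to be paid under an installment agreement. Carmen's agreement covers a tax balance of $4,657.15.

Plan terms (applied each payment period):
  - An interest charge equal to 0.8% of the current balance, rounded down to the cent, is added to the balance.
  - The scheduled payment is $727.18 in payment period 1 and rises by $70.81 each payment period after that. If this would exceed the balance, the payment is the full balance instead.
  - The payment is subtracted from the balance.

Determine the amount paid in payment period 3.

Payment period 1: $4,657.15 +$37.25 interest = $4,694.40; pay $727.18 → $3,967.22
Payment period 2: $3,967.22 +$31.73 interest = $3,998.95; pay $797.99 → $3,200.96
Payment period 3: $3,200.96 +$25.60 interest = $3,226.56; pay $868.80 → $2,357.76

$868.80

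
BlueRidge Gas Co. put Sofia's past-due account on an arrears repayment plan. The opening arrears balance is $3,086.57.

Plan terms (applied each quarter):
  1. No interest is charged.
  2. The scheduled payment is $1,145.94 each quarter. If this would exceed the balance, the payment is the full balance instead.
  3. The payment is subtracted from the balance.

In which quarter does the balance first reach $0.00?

# | Opening | Payment | End bal
1 | $3,086.57 | $1,145.94 | $1,940.63
2 | $1,940.63 | $1,145.94 | $794.69
3 | $794.69 | $794.69 | $0.00
Balance reaches $0.00 in quarter 3.

3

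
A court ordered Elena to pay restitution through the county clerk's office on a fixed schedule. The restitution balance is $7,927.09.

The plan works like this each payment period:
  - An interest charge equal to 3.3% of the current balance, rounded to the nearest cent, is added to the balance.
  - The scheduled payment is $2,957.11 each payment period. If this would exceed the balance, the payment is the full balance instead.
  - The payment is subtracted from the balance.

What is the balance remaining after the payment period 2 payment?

# | Opening | Interest | Payment | End bal
1 | $7,927.09 | $261.59 | $2,957.11 | $5,231.57
2 | $5,231.57 | $172.64 | $2,957.11 | $2,447.10

$2,447.10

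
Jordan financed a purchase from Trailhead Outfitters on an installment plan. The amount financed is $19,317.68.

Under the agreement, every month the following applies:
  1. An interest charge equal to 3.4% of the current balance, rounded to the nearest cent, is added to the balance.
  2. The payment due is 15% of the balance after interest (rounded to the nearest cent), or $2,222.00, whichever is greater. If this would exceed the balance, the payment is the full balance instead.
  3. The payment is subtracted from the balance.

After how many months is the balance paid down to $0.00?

Month 1: $19,317.68 +$656.80 interest = $19,974.48; pay $2,996.17 → $16,978.31
Month 2: $16,978.31 +$577.26 interest = $17,555.57; pay $2,633.34 → $14,922.23
Month 3: $14,922.23 +$507.36 interest = $15,429.59; pay $2,314.44 → $13,115.15
Month 4: $13,115.15 +$445.92 interest = $13,561.07; pay $2,222.00 → $11,339.07
Month 5: $11,339.07 +$385.53 interest = $11,724.60; pay $2,222.00 → $9,502.60
Month 6: $9,502.60 +$323.09 interest = $9,825.69; pay $2,222.00 → $7,603.69
Month 7: $7,603.69 +$258.53 interest = $7,862.22; pay $2,222.00 → $5,640.22
Month 8: $5,640.22 +$191.77 interest = $5,831.99; pay $2,222.00 → $3,609.99
Month 9: $3,609.99 +$122.74 interest = $3,732.73; pay $2,222.00 → $1,510.73
Month 10: $1,510.73 +$51.36 interest = $1,562.09; pay $1,562.09 → $0.00
Balance reaches $0.00 in month 10.

10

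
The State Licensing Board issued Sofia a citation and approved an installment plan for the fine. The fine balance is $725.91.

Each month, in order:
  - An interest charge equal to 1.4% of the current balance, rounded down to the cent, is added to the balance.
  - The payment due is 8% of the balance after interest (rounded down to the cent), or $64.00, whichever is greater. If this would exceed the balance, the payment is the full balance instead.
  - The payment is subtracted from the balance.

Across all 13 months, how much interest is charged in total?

$70.11

Month 1: $725.91 +$10.16 interest = $736.07; pay $64.00 → $672.07
Month 2: $672.07 +$9.40 interest = $681.47; pay $64.00 → $617.47
Month 3: $617.47 +$8.64 interest = $626.11; pay $64.00 → $562.11
Month 4: $562.11 +$7.86 interest = $569.97; pay $64.00 → $505.97
Month 5: $505.97 +$7.08 interest = $513.05; pay $64.00 → $449.05
Month 6: $449.05 +$6.28 interest = $455.33; pay $64.00 → $391.33
Month 7: $391.33 +$5.47 interest = $396.80; pay $64.00 → $332.80
Month 8: $332.80 +$4.65 interest = $337.45; pay $64.00 → $273.45
Month 9: $273.45 +$3.82 interest = $277.27; pay $64.00 → $213.27
Month 10: $213.27 +$2.98 interest = $216.25; pay $64.00 → $152.25
Month 11: $152.25 +$2.13 interest = $154.38; pay $64.00 → $90.38
Month 12: $90.38 +$1.26 interest = $91.64; pay $64.00 → $27.64
Month 13: $27.64 +$0.38 interest = $28.02; pay $28.02 → $0.00
Total interest: $10.16 + $9.40 + $8.64 + $7.86 + $7.08 + $6.28 + $5.47 + $4.65 + $3.82 + $2.98 + $2.13 + $1.26 + $0.38 = $70.11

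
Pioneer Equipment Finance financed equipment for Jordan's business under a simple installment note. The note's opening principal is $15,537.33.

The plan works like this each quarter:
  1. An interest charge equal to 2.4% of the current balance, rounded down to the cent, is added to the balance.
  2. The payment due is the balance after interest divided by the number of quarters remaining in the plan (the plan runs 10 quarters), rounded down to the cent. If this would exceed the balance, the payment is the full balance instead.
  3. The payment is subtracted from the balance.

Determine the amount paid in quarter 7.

$1,834.32

Quarter 1: $15,537.33 +$372.89 interest = $15,910.22; pay $1,591.02 → $14,319.20
Quarter 2: $14,319.20 +$343.66 interest = $14,662.86; pay $1,629.20 → $13,033.66
Quarter 3: $13,033.66 +$312.80 interest = $13,346.46; pay $1,668.30 → $11,678.16
Quarter 4: $11,678.16 +$280.27 interest = $11,958.43; pay $1,708.34 → $10,250.09
Quarter 5: $10,250.09 +$246.00 interest = $10,496.09; pay $1,749.34 → $8,746.75
Quarter 6: $8,746.75 +$209.92 interest = $8,956.67; pay $1,791.33 → $7,165.34
Quarter 7: $7,165.34 +$171.96 interest = $7,337.30; pay $1,834.32 → $5,502.98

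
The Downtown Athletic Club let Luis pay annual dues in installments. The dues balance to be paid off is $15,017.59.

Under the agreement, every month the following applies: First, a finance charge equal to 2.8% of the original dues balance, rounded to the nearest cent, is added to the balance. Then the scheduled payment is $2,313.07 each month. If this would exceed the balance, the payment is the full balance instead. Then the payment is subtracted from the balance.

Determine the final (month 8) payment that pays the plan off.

Month 1: $15,017.59 +$420.49 interest = $15,438.08; pay $2,313.07 → $13,125.01
Month 2: $13,125.01 +$420.49 interest = $13,545.50; pay $2,313.07 → $11,232.43
Month 3: $11,232.43 +$420.49 interest = $11,652.92; pay $2,313.07 → $9,339.85
Month 4: $9,339.85 +$420.49 interest = $9,760.34; pay $2,313.07 → $7,447.27
Month 5: $7,447.27 +$420.49 interest = $7,867.76; pay $2,313.07 → $5,554.69
Month 6: $5,554.69 +$420.49 interest = $5,975.18; pay $2,313.07 → $3,662.11
Month 7: $3,662.11 +$420.49 interest = $4,082.60; pay $2,313.07 → $1,769.53
Month 8: $1,769.53 +$420.49 interest = $2,190.02; pay $2,190.02 → $0.00

$2,190.02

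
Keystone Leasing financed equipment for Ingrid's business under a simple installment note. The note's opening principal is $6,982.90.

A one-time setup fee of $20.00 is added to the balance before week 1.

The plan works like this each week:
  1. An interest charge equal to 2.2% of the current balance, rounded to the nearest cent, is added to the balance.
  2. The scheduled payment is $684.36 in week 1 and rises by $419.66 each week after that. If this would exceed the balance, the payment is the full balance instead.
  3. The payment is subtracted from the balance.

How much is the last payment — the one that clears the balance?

Week 1: $7,002.90 +$154.06 interest = $7,156.96; pay $684.36 → $6,472.60
Week 2: $6,472.60 +$142.40 interest = $6,615.00; pay $1,104.02 → $5,510.98
Week 3: $5,510.98 +$121.24 interest = $5,632.22; pay $1,523.68 → $4,108.54
Week 4: $4,108.54 +$90.39 interest = $4,198.93; pay $1,943.34 → $2,255.59
Week 5: $2,255.59 +$49.62 interest = $2,305.21; pay $2,305.21 → $0.00

$2,305.21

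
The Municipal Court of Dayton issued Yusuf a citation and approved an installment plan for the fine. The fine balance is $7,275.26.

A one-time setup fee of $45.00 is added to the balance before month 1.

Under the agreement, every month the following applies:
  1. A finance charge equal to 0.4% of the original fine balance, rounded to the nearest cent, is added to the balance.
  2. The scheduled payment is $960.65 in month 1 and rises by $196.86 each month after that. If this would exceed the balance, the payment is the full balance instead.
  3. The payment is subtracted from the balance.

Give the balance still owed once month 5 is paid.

Month 1: opening $7,320.26; interest $29.10 → $7,349.36; payment $960.65; balance $6,388.71
Month 2: opening $6,388.71; interest $29.10 → $6,417.81; payment $1,157.51; balance $5,260.30
Month 3: opening $5,260.30; interest $29.10 → $5,289.40; payment $1,354.37; balance $3,935.03
Month 4: opening $3,935.03; interest $29.10 → $3,964.13; payment $1,551.23; balance $2,412.90
Month 5: opening $2,412.90; interest $29.10 → $2,442.00; payment $1,748.09; balance $693.91

$693.91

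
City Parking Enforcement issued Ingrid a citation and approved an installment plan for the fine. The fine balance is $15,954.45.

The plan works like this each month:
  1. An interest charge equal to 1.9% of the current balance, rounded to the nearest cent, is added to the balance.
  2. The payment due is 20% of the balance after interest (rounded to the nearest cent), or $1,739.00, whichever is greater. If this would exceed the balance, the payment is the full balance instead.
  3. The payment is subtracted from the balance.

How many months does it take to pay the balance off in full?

Month 1: opening $15,954.45; interest $303.13 → $16,257.58; payment $3,251.52; balance $13,006.06
Month 2: opening $13,006.06; interest $247.12 → $13,253.18; payment $2,650.64; balance $10,602.54
Month 3: opening $10,602.54; interest $201.45 → $10,803.99; payment $2,160.80; balance $8,643.19
Month 4: opening $8,643.19; interest $164.22 → $8,807.41; payment $1,761.48; balance $7,045.93
Month 5: opening $7,045.93; interest $133.87 → $7,179.80; payment $1,739.00; balance $5,440.80
Month 6: opening $5,440.80; interest $103.38 → $5,544.18; payment $1,739.00; balance $3,805.18
Month 7: opening $3,805.18; interest $72.30 → $3,877.48; payment $1,739.00; balance $2,138.48
Month 8: opening $2,138.48; interest $40.63 → $2,179.11; payment $1,739.00; balance $440.11
Month 9: opening $440.11; interest $8.36 → $448.47; payment $448.47; balance $0.00
Balance reaches $0.00 in month 9.

9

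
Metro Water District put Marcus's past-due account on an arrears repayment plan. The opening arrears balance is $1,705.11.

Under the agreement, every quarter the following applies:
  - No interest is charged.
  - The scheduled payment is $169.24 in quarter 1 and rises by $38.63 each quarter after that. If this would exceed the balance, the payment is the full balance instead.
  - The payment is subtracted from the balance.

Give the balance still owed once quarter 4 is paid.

Quarter 1: $1,705.11 − $169.24 → $1,535.87
Quarter 2: $1,535.87 − $207.87 → $1,328.00
Quarter 3: $1,328.00 − $246.50 → $1,081.50
Quarter 4: $1,081.50 − $285.13 → $796.37

$796.37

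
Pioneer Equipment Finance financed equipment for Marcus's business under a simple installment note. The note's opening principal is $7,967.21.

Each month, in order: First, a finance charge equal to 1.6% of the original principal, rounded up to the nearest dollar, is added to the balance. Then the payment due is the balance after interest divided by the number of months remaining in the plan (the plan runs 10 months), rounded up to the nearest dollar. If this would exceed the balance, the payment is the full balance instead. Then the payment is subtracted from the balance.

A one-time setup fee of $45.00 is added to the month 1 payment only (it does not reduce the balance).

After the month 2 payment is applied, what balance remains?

Month 1: $7,967.21 +$128.00 interest = $8,095.21; pay $810.00 (+ $45.00 fee) → $7,285.21
Month 2: $7,285.21 +$128.00 interest = $7,413.21; pay $824.00 → $6,589.21

$6,589.21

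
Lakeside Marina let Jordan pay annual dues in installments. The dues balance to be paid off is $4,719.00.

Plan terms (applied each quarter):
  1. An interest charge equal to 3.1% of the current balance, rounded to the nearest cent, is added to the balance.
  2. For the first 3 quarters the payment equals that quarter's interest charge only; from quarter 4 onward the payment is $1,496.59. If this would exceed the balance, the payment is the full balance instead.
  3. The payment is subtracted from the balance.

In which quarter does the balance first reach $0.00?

# | Opening | Interest | Payment | End bal
1 | $4,719.00 | $146.29 | $146.29 | $4,719.00
2 | $4,719.00 | $146.29 | $146.29 | $4,719.00
3 | $4,719.00 | $146.29 | $146.29 | $4,719.00
4 | $4,719.00 | $146.29 | $1,496.59 | $3,368.70
5 | $3,368.70 | $104.43 | $1,496.59 | $1,976.54
6 | $1,976.54 | $61.27 | $1,496.59 | $541.22
7 | $541.22 | $16.78 | $558.00 | $0.00
Balance reaches $0.00 in quarter 7.

7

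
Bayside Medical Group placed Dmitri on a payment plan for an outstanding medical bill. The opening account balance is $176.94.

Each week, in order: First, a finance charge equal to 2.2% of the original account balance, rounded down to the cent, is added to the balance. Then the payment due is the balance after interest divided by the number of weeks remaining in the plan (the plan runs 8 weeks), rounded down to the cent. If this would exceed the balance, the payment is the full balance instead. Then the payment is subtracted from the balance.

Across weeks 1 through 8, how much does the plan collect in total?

Week 1: opening $176.94; interest $3.89 → $180.83; payment $22.60; balance $158.23
Week 2: opening $158.23; interest $3.89 → $162.12; payment $23.16; balance $138.96
Week 3: opening $138.96; interest $3.89 → $142.85; payment $23.80; balance $119.05
Week 4: opening $119.05; interest $3.89 → $122.94; payment $24.58; balance $98.36
Week 5: opening $98.36; interest $3.89 → $102.25; payment $25.56; balance $76.69
Week 6: opening $76.69; interest $3.89 → $80.58; payment $26.86; balance $53.72
Week 7: opening $53.72; interest $3.89 → $57.61; payment $28.80; balance $28.81
Week 8: opening $28.81; interest $3.89 → $32.70; payment $32.70; balance $0.00
Total paid: $208.06

$208.06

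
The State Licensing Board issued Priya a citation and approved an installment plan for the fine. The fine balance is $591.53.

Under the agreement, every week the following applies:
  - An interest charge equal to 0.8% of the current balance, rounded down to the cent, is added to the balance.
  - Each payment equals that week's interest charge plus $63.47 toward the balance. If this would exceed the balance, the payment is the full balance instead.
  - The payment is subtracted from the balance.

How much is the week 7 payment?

$65.15

# | Opening | Interest | Payment | End bal
1 | $591.53 | $4.73 | $68.20 | $528.06
2 | $528.06 | $4.22 | $67.69 | $464.59
3 | $464.59 | $3.71 | $67.18 | $401.12
4 | $401.12 | $3.20 | $66.67 | $337.65
5 | $337.65 | $2.70 | $66.17 | $274.18
6 | $274.18 | $2.19 | $65.66 | $210.71
7 | $210.71 | $1.68 | $65.15 | $147.24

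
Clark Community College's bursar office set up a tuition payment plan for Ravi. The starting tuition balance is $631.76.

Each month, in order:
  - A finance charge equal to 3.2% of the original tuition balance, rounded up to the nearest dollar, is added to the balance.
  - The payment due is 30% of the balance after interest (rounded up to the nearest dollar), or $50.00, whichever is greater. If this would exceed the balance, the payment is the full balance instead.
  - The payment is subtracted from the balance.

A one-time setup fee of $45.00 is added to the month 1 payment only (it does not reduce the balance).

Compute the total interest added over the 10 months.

$210.00

# | Opening | Interest | Payment | Fee | End bal
1 | $631.76 | $21.00 | $196.00 | $45.00 | $456.76
2 | $456.76 | $21.00 | $144.00 | — | $333.76
3 | $333.76 | $21.00 | $107.00 | — | $247.76
4 | $247.76 | $21.00 | $81.00 | — | $187.76
5 | $187.76 | $21.00 | $63.00 | — | $145.76
6 | $145.76 | $21.00 | $51.00 | — | $115.76
7 | $115.76 | $21.00 | $50.00 | — | $86.76
8 | $86.76 | $21.00 | $50.00 | — | $57.76
9 | $57.76 | $21.00 | $50.00 | — | $28.76
10 | $28.76 | $21.00 | $49.76 | — | $0.00
Total interest: $21.00 + $21.00 + $21.00 + $21.00 + $21.00 + $21.00 + $21.00 + $21.00 + $21.00 + $21.00 = $210.00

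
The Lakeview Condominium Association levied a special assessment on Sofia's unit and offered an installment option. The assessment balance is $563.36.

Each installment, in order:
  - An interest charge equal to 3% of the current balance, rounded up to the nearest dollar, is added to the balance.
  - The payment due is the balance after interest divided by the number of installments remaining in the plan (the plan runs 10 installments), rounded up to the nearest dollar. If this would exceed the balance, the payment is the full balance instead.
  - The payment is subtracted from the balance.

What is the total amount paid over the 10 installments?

# | Opening | Interest | Payment | End bal
1 | $563.36 | $17.00 | $59.00 | $521.36
2 | $521.36 | $16.00 | $60.00 | $477.36
3 | $477.36 | $15.00 | $62.00 | $430.36
4 | $430.36 | $13.00 | $64.00 | $379.36
5 | $379.36 | $12.00 | $66.00 | $325.36
6 | $325.36 | $10.00 | $68.00 | $267.36
7 | $267.36 | $9.00 | $70.00 | $206.36
8 | $206.36 | $7.00 | $72.00 | $141.36
9 | $141.36 | $5.00 | $74.00 | $72.36
10 | $72.36 | $3.00 | $75.36 | $0.00
Total paid: $670.36

$670.36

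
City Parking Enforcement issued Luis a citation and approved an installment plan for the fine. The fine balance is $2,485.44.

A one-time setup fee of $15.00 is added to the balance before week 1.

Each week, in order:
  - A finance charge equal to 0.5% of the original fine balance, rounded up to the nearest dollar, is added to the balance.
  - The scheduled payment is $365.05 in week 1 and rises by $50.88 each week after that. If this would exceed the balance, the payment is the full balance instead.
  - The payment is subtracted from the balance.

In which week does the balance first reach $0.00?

6

Week 1: $2,500.44 +$13.00 interest = $2,513.44; pay $365.05 → $2,148.39
Week 2: $2,148.39 +$13.00 interest = $2,161.39; pay $415.93 → $1,745.46
Week 3: $1,745.46 +$13.00 interest = $1,758.46; pay $466.81 → $1,291.65
Week 4: $1,291.65 +$13.00 interest = $1,304.65; pay $517.69 → $786.96
Week 5: $786.96 +$13.00 interest = $799.96; pay $568.57 → $231.39
Week 6: $231.39 +$13.00 interest = $244.39; pay $244.39 → $0.00
Balance reaches $0.00 in week 6.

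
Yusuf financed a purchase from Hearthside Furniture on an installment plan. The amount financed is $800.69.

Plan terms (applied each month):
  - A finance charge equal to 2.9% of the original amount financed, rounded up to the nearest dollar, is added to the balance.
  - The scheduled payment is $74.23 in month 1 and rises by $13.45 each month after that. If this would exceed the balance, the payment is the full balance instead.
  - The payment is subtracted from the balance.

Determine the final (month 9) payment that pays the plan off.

$46.25

Month 1: $800.69 +$24.00 interest = $824.69; pay $74.23 → $750.46
Month 2: $750.46 +$24.00 interest = $774.46; pay $87.68 → $686.78
Month 3: $686.78 +$24.00 interest = $710.78; pay $101.13 → $609.65
Month 4: $609.65 +$24.00 interest = $633.65; pay $114.58 → $519.07
Month 5: $519.07 +$24.00 interest = $543.07; pay $128.03 → $415.04
Month 6: $415.04 +$24.00 interest = $439.04; pay $141.48 → $297.56
Month 7: $297.56 +$24.00 interest = $321.56; pay $154.93 → $166.63
Month 8: $166.63 +$24.00 interest = $190.63; pay $168.38 → $22.25
Month 9: $22.25 +$24.00 interest = $46.25; pay $46.25 → $0.00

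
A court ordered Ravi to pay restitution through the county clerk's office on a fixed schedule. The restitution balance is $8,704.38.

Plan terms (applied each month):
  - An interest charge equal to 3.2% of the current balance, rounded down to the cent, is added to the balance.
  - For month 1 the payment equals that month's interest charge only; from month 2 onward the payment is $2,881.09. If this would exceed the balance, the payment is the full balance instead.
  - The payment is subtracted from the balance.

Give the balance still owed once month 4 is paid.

Month 1: $8,704.38 +$278.54 interest = $8,982.92; pay $278.54 → $8,704.38
Month 2: $8,704.38 +$278.54 interest = $8,982.92; pay $2,881.09 → $6,101.83
Month 3: $6,101.83 +$195.25 interest = $6,297.08; pay $2,881.09 → $3,415.99
Month 4: $3,415.99 +$109.31 interest = $3,525.30; pay $2,881.09 → $644.21

$644.21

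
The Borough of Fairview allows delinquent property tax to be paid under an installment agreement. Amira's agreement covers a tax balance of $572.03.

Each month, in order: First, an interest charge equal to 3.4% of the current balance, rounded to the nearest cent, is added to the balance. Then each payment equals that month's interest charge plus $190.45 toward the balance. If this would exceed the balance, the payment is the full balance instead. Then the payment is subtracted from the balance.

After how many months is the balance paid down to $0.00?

Month 1: opening $572.03; interest $19.45 → $591.48; payment $209.90; balance $381.58
Month 2: opening $381.58; interest $12.97 → $394.55; payment $203.42; balance $191.13
Month 3: opening $191.13; interest $6.50 → $197.63; payment $196.95; balance $0.68
Month 4: opening $0.68; interest $0.02 → $0.70; payment $0.70; balance $0.00
Balance reaches $0.00 in month 4.

4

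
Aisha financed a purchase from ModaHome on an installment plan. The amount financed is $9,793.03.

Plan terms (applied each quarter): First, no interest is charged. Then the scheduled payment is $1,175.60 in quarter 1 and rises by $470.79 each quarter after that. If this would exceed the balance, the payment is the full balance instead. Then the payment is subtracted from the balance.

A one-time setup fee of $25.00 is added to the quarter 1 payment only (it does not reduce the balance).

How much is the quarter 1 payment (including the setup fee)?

$1,200.60

Quarter 1: opening $9,793.03; payment $1,175.60 (+ $25.00 fee); balance $8,617.43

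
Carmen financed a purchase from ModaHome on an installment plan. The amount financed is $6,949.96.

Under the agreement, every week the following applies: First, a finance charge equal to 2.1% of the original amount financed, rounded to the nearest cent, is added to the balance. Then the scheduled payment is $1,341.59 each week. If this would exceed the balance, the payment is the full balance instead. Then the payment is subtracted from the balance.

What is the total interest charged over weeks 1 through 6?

$875.70

Week 1: $6,949.96 +$145.95 interest = $7,095.91; pay $1,341.59 → $5,754.32
Week 2: $5,754.32 +$145.95 interest = $5,900.27; pay $1,341.59 → $4,558.68
Week 3: $4,558.68 +$145.95 interest = $4,704.63; pay $1,341.59 → $3,363.04
Week 4: $3,363.04 +$145.95 interest = $3,508.99; pay $1,341.59 → $2,167.40
Week 5: $2,167.40 +$145.95 interest = $2,313.35; pay $1,341.59 → $971.76
Week 6: $971.76 +$145.95 interest = $1,117.71; pay $1,117.71 → $0.00
Total interest: $145.95 + $145.95 + $145.95 + $145.95 + $145.95 + $145.95 = $875.70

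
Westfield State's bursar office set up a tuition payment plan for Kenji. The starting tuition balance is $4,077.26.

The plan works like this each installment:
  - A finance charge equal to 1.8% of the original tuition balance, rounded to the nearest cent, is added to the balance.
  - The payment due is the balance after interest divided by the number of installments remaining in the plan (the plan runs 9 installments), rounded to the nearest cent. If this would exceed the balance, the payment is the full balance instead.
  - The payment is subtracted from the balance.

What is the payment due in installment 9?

# | Opening | Interest | Payment | End bal
1 | $4,077.26 | $73.39 | $461.18 | $3,689.47
2 | $3,689.47 | $73.39 | $470.36 | $3,292.50
3 | $3,292.50 | $73.39 | $480.84 | $2,885.05
4 | $2,885.05 | $73.39 | $493.07 | $2,465.37
5 | $2,465.37 | $73.39 | $507.75 | $2,031.01
6 | $2,031.01 | $73.39 | $526.10 | $1,578.30
7 | $1,578.30 | $73.39 | $550.56 | $1,101.13
8 | $1,101.13 | $73.39 | $587.26 | $587.26
9 | $587.26 | $73.39 | $660.65 | $0.00

$660.65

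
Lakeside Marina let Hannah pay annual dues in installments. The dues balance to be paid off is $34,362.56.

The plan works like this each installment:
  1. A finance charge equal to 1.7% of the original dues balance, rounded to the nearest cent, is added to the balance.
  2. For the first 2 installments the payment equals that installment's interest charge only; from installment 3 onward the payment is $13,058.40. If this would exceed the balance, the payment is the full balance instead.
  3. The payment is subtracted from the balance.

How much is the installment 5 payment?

$9,998.24

# | Opening | Interest | Payment | End bal
1 | $34,362.56 | $584.16 | $584.16 | $34,362.56
2 | $34,362.56 | $584.16 | $584.16 | $34,362.56
3 | $34,362.56 | $584.16 | $13,058.40 | $21,888.32
4 | $21,888.32 | $584.16 | $13,058.40 | $9,414.08
5 | $9,414.08 | $584.16 | $9,998.24 | $0.00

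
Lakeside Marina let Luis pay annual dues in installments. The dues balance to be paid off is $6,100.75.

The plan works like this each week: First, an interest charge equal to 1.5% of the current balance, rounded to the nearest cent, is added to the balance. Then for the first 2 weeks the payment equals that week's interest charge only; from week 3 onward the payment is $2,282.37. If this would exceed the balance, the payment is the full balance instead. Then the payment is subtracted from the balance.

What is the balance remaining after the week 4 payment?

$1,686.17

# | Opening | Interest | Payment | End bal
1 | $6,100.75 | $91.51 | $91.51 | $6,100.75
2 | $6,100.75 | $91.51 | $91.51 | $6,100.75
3 | $6,100.75 | $91.51 | $2,282.37 | $3,909.89
4 | $3,909.89 | $58.65 | $2,282.37 | $1,686.17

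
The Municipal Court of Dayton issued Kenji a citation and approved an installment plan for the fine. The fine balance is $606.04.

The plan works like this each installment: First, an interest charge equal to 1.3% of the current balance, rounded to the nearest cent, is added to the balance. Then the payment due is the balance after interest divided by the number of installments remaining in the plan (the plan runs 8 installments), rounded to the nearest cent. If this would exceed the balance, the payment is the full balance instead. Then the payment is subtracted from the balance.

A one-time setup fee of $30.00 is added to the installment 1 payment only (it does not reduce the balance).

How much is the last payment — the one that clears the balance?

# | Opening | Interest | Payment | Fee | End bal
1 | $606.04 | $7.88 | $76.74 | $30.00 | $537.18
2 | $537.18 | $6.98 | $77.74 | — | $466.42
3 | $466.42 | $6.06 | $78.75 | — | $393.73
4 | $393.73 | $5.12 | $79.77 | — | $319.08
5 | $319.08 | $4.15 | $80.81 | — | $242.42
6 | $242.42 | $3.15 | $81.86 | — | $163.71
7 | $163.71 | $2.13 | $82.92 | — | $82.92
8 | $82.92 | $1.08 | $84.00 | — | $0.00

$84.00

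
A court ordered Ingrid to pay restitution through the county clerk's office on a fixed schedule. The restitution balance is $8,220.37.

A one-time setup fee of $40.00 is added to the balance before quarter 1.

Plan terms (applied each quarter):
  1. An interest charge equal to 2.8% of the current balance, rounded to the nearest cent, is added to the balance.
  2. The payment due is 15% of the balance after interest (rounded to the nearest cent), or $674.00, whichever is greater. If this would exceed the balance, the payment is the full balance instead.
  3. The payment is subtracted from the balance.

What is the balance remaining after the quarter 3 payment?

$5,511.07

# | Opening | Interest | Payment | End bal
1 | $8,260.37 | $231.29 | $1,273.75 | $7,217.91
2 | $7,217.91 | $202.10 | $1,113.00 | $6,307.01
3 | $6,307.01 | $176.60 | $972.54 | $5,511.07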